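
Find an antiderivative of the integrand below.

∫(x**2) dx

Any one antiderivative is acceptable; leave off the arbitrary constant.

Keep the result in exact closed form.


Answer: x**3/3.


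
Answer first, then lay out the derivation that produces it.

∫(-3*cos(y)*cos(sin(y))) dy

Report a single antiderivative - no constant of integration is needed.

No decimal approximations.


The answer is -3*sin(sin(y)).
Step 1. Substitute u = sin(y), turning ∫(-3*cos(y)*cos(sin(y))) dy into ∫(-3*cos(u)) du: now ∫(-3*cos(u)) du.
Step 2. Evaluate the standard form: now -3*sin(u).
Step 3. Substitute back u = sin(y): now -3*sin(sin(y)).
Answer: -3*sin(sin(y)).


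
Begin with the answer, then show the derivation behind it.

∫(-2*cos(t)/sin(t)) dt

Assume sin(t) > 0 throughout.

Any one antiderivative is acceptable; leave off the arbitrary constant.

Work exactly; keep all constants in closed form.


The answer is -2*log(sin(t)).
Step 1. Substitute u = sin(t), turning ∫(-2*cos(t)/sin(t)) dt into ∫(-2/u) du: now ∫(-2/u) du.
Step 2. Evaluate the standard form [assuming u > 0]: now -2*log(u).
Step 3. Substitute back u = sin(t): now -2*log(sin(t)).
Answer: -2*log(sin(t)).


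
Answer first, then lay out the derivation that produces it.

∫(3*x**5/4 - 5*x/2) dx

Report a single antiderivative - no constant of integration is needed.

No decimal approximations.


The answer is x**6/8 - 5*x**2/4.
Step 1. Rewrite: now ∫(-5*x/2) dx + ∫(3*x**5/4) dx.
Step 2. Evaluate the standard form: now -5*x**2/4 + ∫(3*x**5/4) dx.
Step 3. Evaluate the standard form: now x**6/8 - 5*x**2/4.
Answer: x**6/8 - 5*x**2/4.


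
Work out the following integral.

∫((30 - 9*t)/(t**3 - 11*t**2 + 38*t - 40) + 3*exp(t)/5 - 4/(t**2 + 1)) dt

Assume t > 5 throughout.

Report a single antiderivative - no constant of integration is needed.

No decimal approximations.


Answer: 3*exp(t)/5 - 5*log(t - 5) + 3*log(t - 4) + 2*log(t - 2) - 4*atan(t).


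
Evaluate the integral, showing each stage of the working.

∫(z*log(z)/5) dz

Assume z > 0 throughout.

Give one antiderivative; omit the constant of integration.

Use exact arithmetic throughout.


Step 1. Integrate ∫(z*log(z)/5) dz by parts with u = log(z), dv = (z/5) dz, so v = z**2/10 [assuming z > 0]: now z**2*log(z)/10 + ∫(-z/10) dz.
Step 2. Evaluate the standard form: now z**2*log(z)/10 - z**2/20.
Answer: z**2*log(z)/10 - z**2/20.


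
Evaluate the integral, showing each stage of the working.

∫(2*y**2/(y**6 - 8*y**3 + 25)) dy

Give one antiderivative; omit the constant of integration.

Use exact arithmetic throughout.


Step 1. Substitute u = y**3 - 4, turning ∫(2*y**2/(y**6 - 8*y**3 + 25)) dy into ∫(2/(3*(u**2 + 9))) du: now ∫(2/(3*(u**2 + 9))) du.
Step 2. Evaluate the standard form: now 2*atan(u/3)/9.
Step 3. Substitute back u = y**3 - 4: now 2*atan(y**3/3 - 4/3)/9.
Answer: 2*atan(y**3/3 - 4/3)/9.


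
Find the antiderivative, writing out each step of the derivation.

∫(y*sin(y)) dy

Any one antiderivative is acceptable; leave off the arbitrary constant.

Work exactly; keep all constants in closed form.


Step 1. Integrate ∫(y*sin(y)) dy by parts with u = y, dv = (sin(y)) dy, so v = -cos(y): now -y*cos(y) + ∫(cos(y)) dy.
Step 2. Evaluate the standard form: now -y*cos(y) + sin(y).
Answer: -y*cos(y) + sin(y).


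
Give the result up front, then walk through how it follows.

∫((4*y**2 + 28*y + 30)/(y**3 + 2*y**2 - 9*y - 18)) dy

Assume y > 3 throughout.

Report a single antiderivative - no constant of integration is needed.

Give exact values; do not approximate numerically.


The answer is 5*log(y - 3) + 2*log(y + 2) - 3*log(y + 3).
Step 1. Decompose ∫((4*y**2 + 28*y + 30)/(y**3 + 2*y**2 - 9*y - 18)) dy by partial fractions, (4*y**2 + 28*y + 30)/(y**3 + 2*y**2 - 9*y - 18) = -3/(y + 3) + 2/(y + 2) + 5/(y - 3): now ∫(5/(y - 3)) dy + ∫(2/(y + 2)) dy + ∫(-3/(y + 3)) dy.
Step 2. Evaluate the standard form [assuming y > -2]: now 2*log(y + 2) + ∫(5/(y - 3)) dy + ∫(-3/(y + 3)) dy.
Step 3. Evaluate the standard form [assuming y > -3]: now 2*log(y + 2) - 3*log(y + 3) + ∫(5/(y - 3)) dy.
Step 4. Evaluate the standard form [assuming y > 3]: now 5*log(y - 3) + 2*log(y + 2) - 3*log(y + 3).
Answer: 5*log(y - 3) + 2*log(y + 2) - 3*log(y + 3).


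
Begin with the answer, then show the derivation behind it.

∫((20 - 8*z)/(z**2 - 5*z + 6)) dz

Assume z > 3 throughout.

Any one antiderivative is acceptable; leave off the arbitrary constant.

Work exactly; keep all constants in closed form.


The answer is -4*log(z - 3) - 4*log(z - 2).
Step 1. Decompose ∫((20 - 8*z)/(z**2 - 5*z + 6)) dz by partial fractions, (20 - 8*z)/(z**2 - 5*z + 6) = -4/(z - 2) - 4/(z - 3): now ∫(-4/(z - 3)) dz + ∫(-4/(z - 2)) dz.
Step 2. Evaluate the standard form [assuming z > 2]: now -4*log(z - 2) + ∫(-4/(z - 3)) dz.
Step 3. Evaluate the standard form [assuming z > 3]: now -4*log(z - 3) - 4*log(z - 2).
Answer: -4*log(z - 3) - 4*log(z - 2).


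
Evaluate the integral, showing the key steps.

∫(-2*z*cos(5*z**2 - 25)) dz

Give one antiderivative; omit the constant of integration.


Step 1. Substitute u = z**2 - 5, turning ∫(-2*z*cos(5*z**2 - 25)) dz into ∫(-cos(5*u)) du: now ∫(-cos(5*u)) du.
Step 2. Evaluate the standard form: now -sin(5*u)/5.
Step 3. Substitute back u = z**2 - 5: now -sin(5*z**2 - 25)/5.
Answer: -sin(5*z**2 - 25)/5.


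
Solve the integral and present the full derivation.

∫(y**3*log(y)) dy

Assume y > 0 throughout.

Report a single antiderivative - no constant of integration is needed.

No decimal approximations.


Step 1. Integrate ∫(y**3*log(y)) dy by parts with u = log(y), dv = (y**3) dy, so v = y**4/4 [assuming y > 0]: now y**4*log(y)/4 + ∫(-y**3/4) dy.
Step 2. Evaluate the standard form: now y**4*log(y)/4 - y**4/16.
Answer: y**4*log(y)/4 - y**4/16.


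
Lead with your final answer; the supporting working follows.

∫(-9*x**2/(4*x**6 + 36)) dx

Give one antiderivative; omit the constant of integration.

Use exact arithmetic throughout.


The answer is -atan(x**3/3)/4.
Step 1. Substitute u = x**3, turning ∫(-9*x**2/(4*x**6 + 36)) dx into ∫(-3/(4*(u**2 + 9))) du: now ∫(-3/(4*(u**2 + 9))) du.
Step 2. Evaluate the standard form: now -atan(u/3)/4.
Step 3. Substitute back u = x**3: now -atan(x**3/3)/4.
Answer: -atan(x**3/3)/4.


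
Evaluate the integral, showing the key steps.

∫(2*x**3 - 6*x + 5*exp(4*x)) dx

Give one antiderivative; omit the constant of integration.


Step 1. Rewrite: now ∫(-6*x) dx + ∫(2*x**3) dx + ∫(5*exp(4*x)) dx.
Step 2. Evaluate the standard form: now -3*x**2 + ∫(2*x**3) dx + ∫(5*exp(4*x)) dx.
Step 3. Evaluate the standard form: now x**4/2 - 3*x**2 + ∫(5*exp(4*x)) dx.
Step 4. Evaluate the standard form: now x**4/2 - 3*x**2 + 5*exp(4*x)/4.
Answer: x**4/2 - 3*x**2 + 5*exp(4*x)/4.


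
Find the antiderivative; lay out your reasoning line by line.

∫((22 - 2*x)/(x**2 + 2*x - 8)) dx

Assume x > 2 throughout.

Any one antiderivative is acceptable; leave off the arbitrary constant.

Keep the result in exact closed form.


Step 1. Decompose ∫((22 - 2*x)/(x**2 + 2*x - 8)) dx by partial fractions, (22 - 2*x)/(x**2 + 2*x - 8) = -5/(x + 4) + 3/(x - 2): now ∫(3/(x - 2)) dx + ∫(-5/(x + 4)) dx.
Step 2. Evaluate the standard form [assuming x > -4]: now -5*log(x + 4) + ∫(3/(x - 2)) dx.
Step 3. Evaluate the standard form [assuming x > 2]: now 3*log(x - 2) - 5*log(x + 4).
Answer: 3*log(x - 2) - 5*log(x + 4).


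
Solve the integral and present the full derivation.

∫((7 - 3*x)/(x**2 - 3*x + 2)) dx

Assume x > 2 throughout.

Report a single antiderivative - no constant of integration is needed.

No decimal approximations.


Step 1. Decompose ∫((7 - 3*x)/(x**2 - 3*x + 2)) dx by partial fractions, (7 - 3*x)/(x**2 - 3*x + 2) = -4/(x - 1) + 1/(x - 2): now ∫(1/(x - 2)) dx + ∫(-4/(x - 1)) dx.
Step 2. Evaluate the standard form [assuming x > 1]: now -4*log(x - 1) + ∫(1/(x - 2)) dx.
Step 3. Evaluate the standard form [assuming x > 2]: now log(x - 2) - 4*log(x - 1).
Answer: log(x - 2) - 4*log(x - 1).


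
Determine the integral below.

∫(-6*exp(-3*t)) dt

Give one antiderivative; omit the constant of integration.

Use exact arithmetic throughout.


Answer: 2*exp(-3*t).


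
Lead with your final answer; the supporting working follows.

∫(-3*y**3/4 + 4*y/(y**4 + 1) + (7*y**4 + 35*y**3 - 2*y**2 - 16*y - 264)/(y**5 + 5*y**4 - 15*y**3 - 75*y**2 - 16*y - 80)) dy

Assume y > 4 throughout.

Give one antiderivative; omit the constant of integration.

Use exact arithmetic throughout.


The answer is -3*y**4/16 + 3*log(y - 4) + 5*log(y + 4) - log(y + 5) + 3*atan(y) + 2*atan(y**2).
Step 1. Rewrite: now ∫(-3*y**3/4) dy + ∫(4*y/(y**4 + 1)) dy + ∫((7*y**4 + 35*y**3 - 2*y**2 - 16*y - 264)/(y**5 + 5*y**4 - 15*y**3 - 75*y**2 - 16*y - 80)) dy.
Step 2. Evaluate the standard form: now -3*y**4/16 + ∫(4*y/(y**4 + 1)) dy + ∫((7*y**4 + 35*y**3 - 2*y**2 - 16*y - 264)/(y**5 + 5*y**4 - 15*y**3 - 75*y**2 - 16*y - 80)) dy.
Step 3. Decompose ∫((7*y**4 + 35*y**3 - 2*y**2 - 16*y - 264)/(y**5 + 5*y**4 - 15*y**3 - 75*y**2 - 16*y - 80)) dy by partial fractions, (7*y**4 + 35*y**3 - 2*y**2 - 16*y - 264)/(y**5 + 5*y**4 - 15*y**3 - 75*y**2 - 16*y - 80) = 3/(y**2 + 1) - 1/(y + 5) + 5/(y + 4) + 3/(y - 4): now -3*y**4/16 + ∫(4*y/(y**4 + 1)) dy + ∫(3/(y - 4)) dy + ∫(5/(y + 4)) dy + ∫(-1/(y + 5)) dy + ∫(3/(y**2 + 1)) dy.
Step 4. Evaluate the standard form [assuming y > 4]: now -3*y**4/16 + 3*log(y - 4) + ∫(4*y/(y**4 + 1)) dy + ∫(5/(y + 4)) dy + ∫(-1/(y + 5)) dy + ∫(3/(y**2 + 1)) dy.
Step 5. Evaluate the standard form [assuming y > -4]: now -3*y**4/16 + 3*log(y - 4) + 5*log(y + 4) + ∫(4*y/(y**4 + 1)) dy + ∫(-1/(y + 5)) dy + ∫(3/(y**2 + 1)) dy.
Step 6. Evaluate the standard form [assuming y > -5]: now -3*y**4/16 + 3*log(y - 4) + 5*log(y + 4) - log(y + 5) + ∫(4*y/(y**4 + 1)) dy + ∫(3/(y**2 + 1)) dy.
Step 7. Evaluate the standard form: now -3*y**4/16 + 3*log(y - 4) + 5*log(y + 4) - log(y + 5) + 3*atan(y) + ∫(4*y/(y**4 + 1)) dy.
Step 8. Substitute u = y**2, turning ∫(4*y/(y**4 + 1)) dy into ∫(2/(u**2 + 1)) du: now -3*y**4/16 + 3*log(y - 4) + 5*log(y + 4) - log(y + 5) + 3*atan(y) + ∫(2/(u**2 + 1)) du.
Step 9. Evaluate the standard form: now -3*y**4/16 + 3*log(y - 4) + 5*log(y + 4) - log(y + 5) + 2*atan(u) + 3*atan(y).
Step 10. Substitute back u = y**2: now -3*y**4/16 + 3*log(y - 4) + 5*log(y + 4) - log(y + 5) + 3*atan(y) + 2*atan(y**2).
Answer: -3*y**4/16 + 3*log(y - 4) + 5*log(y + 4) - log(y + 5) + 3*atan(y) + 2*atan(y**2).


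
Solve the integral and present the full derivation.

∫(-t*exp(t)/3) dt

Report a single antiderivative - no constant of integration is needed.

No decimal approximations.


Step 1. Integrate ∫(-t*exp(t)/3) dt by parts with u = t, dv = (-exp(t)/3) dt, so v = -exp(t)/3: now -t*exp(t)/3 + ∫(exp(t)/3) dt.
Step 2. Evaluate the standard form: now -t*exp(t)/3 + exp(t)/3.
Answer: -t*exp(t)/3 + exp(t)/3.


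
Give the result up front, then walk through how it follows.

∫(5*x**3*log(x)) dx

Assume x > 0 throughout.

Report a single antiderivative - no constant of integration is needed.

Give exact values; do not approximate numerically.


The answer is 5*x**4*log(x)/4 - 5*x**4/16.
Step 1. Integrate ∫(5*x**3*log(x)) dx by parts with u = log(x), dv = (5*x**3) dx, so v = 5*x**4/4 [assuming x > 0]: now 5*x**4*log(x)/4 + ∫(-5*x**3/4) dx.
Step 2. Evaluate the standard form: now 5*x**4*log(x)/4 - 5*x**4/16.
Answer: 5*x**4*log(x)/4 - 5*x**4/16.


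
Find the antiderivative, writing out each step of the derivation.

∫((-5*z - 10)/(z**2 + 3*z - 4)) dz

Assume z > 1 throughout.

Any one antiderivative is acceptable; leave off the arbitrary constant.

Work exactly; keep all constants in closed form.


Step 1. Decompose ∫((-5*z - 10)/(z**2 + 3*z - 4)) dz by partial fractions, (-5*z - 10)/(z**2 + 3*z - 4) = -2/(z + 4) - 3/(z - 1): now ∫(-3/(z - 1)) dz + ∫(-2/(z + 4)) dz.
Step 2. Evaluate the standard form [assuming z > -4]: now -2*log(z + 4) + ∫(-3/(z - 1)) dz.
Step 3. Evaluate the standard form [assuming z > 1]: now -3*log(z - 1) - 2*log(z + 4).
Answer: -3*log(z - 1) - 2*log(z + 4).


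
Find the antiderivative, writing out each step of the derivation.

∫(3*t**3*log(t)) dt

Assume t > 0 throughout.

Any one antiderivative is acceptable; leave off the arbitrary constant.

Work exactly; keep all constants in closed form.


Step 1. Integrate ∫(3*t**3*log(t)) dt by parts with u = log(t), dv = (3*t**3) dt, so v = 3*t**4/4 [assuming t > 0]: now 3*t**4*log(t)/4 + ∫(-3*t**3/4) dt.
Step 2. Evaluate the standard form: now 3*t**4*log(t)/4 - 3*t**4/16.
Answer: 3*t**4*log(t)/4 - 3*t**4/16.


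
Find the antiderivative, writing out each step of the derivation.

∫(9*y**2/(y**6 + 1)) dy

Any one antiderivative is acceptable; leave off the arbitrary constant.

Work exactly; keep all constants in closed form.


Step 1. Substitute u = y**3, turning ∫(9*y**2/(y**6 + 1)) dy into ∫(3/(u**2 + 1)) du: now ∫(3/(u**2 + 1)) du.
Step 2. Evaluate the standard form: now 3*atan(u).
Step 3. Substitute back u = y**3: now 3*atan(y**3).
Answer: 3*atan(y**3).


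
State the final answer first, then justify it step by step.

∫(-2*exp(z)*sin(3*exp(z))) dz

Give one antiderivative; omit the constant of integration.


The answer is 2*cos(3*exp(z))/3.
Step 1. Substitute u = exp(z), turning ∫(-2*exp(z)*sin(3*exp(z))) dz into ∫(-2*sin(3*u)) du: now ∫(-2*sin(3*u)) du.
Step 2. Evaluate the standard form: now 2*cos(3*u)/3.
Step 3. Substitute back u = exp(z): now 2*cos(3*exp(z))/3.
Answer: 2*cos(3*exp(z))/3.


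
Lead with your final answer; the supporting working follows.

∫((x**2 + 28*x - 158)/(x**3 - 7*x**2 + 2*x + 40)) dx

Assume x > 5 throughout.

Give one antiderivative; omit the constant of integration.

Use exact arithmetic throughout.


The answer is log(x - 5) + 5*log(x - 4) - 5*log(x + 2).
Step 1. Decompose ∫((x**2 + 28*x - 158)/(x**3 - 7*x**2 + 2*x + 40)) dx by partial fractions, (x**2 + 28*x - 158)/(x**3 - 7*x**2 + 2*x + 40) = -5/(x + 2) + 5/(x - 4) + 1/(x - 5): now ∫(1/(x - 5)) dx + ∫(5/(x - 4)) dx + ∫(-5/(x + 2)) dx.
Step 2. Evaluate the standard form [assuming x > -2]: now -5*log(x + 2) + ∫(1/(x - 5)) dx + ∫(5/(x - 4)) dx.
Step 3. Evaluate the standard form [assuming x > 5]: now log(x - 5) - 5*log(x + 2) + ∫(5/(x - 4)) dx.
Step 4. Evaluate the standard form [assuming x > 4]: now log(x - 5) + 5*log(x - 4) - 5*log(x + 2).
Answer: log(x - 5) + 5*log(x - 4) - 5*log(x + 2).


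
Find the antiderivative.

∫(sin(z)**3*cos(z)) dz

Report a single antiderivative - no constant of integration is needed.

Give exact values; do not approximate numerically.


Answer: sin(z)**4/4.


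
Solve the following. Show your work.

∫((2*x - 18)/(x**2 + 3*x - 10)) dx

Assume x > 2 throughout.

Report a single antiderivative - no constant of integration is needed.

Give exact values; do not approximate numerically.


Step 1. Decompose ∫((2*x - 18)/(x**2 + 3*x - 10)) dx by partial fractions, (2*x - 18)/(x**2 + 3*x - 10) = 4/(x + 5) - 2/(x - 2): now ∫(-2/(x - 2)) dx + ∫(4/(x + 5)) dx.
Step 2. Evaluate the standard form [assuming x > 2]: now -2*log(x - 2) + ∫(4/(x + 5)) dx.
Step 3. Evaluate the standard form [assuming x > -5]: now -2*log(x - 2) + 4*log(x + 5).
Answer: -2*log(x - 2) + 4*log(x + 5).


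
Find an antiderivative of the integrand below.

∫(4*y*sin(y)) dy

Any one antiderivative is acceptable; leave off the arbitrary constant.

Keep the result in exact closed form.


Answer: -4*y*cos(y) + 4*sin(y).


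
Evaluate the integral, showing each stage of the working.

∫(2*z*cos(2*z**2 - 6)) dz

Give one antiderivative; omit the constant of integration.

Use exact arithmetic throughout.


Step 1. Substitute u = z**2 - 3, turning ∫(2*z*cos(2*z**2 - 6)) dz into ∫(cos(2*u)) du: now ∫(cos(2*u)) du.
Step 2. Evaluate the standard form: now sin(2*u)/2.
Step 3. Substitute back u = z**2 - 3: now sin(2*z**2 - 6)/2.
Answer: sin(2*z**2 - 6)/2.


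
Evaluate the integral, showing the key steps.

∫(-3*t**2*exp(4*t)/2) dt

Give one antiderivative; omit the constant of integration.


Step 1. Integrate ∫(-3*t**2*exp(4*t)/2) dt by parts with u = t**2, dv = (-3*exp(4*t)/2) dt, so v = -3*exp(4*t)/8: now -3*t**2*exp(4*t)/8 + ∫(3*t*exp(4*t)/4) dt.
Step 2. Integrate ∫(3*t*exp(4*t)/4) dt by parts with u = t, dv = (3*exp(4*t)/4) dt, so v = 3*exp(4*t)/16: now -3*t**2*exp(4*t)/8 + 3*t*exp(4*t)/16 + ∫(-3*exp(4*t)/16) dt.
Step 3. Evaluate the standard form: now -3*t**2*exp(4*t)/8 + 3*t*exp(4*t)/16 - 3*exp(4*t)/64.
Answer: -3*t**2*exp(4*t)/8 + 3*t*exp(4*t)/16 - 3*exp(4*t)/64.


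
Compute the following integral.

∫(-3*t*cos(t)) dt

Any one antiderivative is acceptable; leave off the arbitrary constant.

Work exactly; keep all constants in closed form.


Answer: -3*t*sin(t) - 3*cos(t).


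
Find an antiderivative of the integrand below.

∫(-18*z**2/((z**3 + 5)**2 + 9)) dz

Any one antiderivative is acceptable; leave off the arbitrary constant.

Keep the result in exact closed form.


Answer: -2*atan(z**3/3 + 5/3).


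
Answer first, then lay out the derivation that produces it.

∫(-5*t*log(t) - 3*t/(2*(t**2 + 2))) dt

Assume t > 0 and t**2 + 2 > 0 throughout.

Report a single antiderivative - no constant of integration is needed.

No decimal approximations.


The answer is -5*t**2*log(t)/2 + 5*t**2/4 - 3*log(t**2 + 2)/4.
Step 1. Rewrite: now ∫(-3*t/(2*(t**2 + 2))) dt + ∫(-5*t*log(t)) dt.
Step 2. Integrate ∫(-5*t*log(t)) dt by parts with u = log(t), dv = (-5*t) dt, so v = -5*t**2/2 [assuming t > 0]: now -5*t**2*log(t)/2 + ∫(5*t/2) dt + ∫(-3*t/(2*(t**2 + 2))) dt.
Step 3. Evaluate the standard form: now -5*t**2*log(t)/2 + 5*t**2/4 + ∫(-3*t/(2*(t**2 + 2))) dt.
Step 4. Substitute u = t**2 + 2, turning ∫(-3*t/(2*(t**2 + 2))) dt into ∫(-3/(4*u)) du: now -5*t**2*log(t)/2 + 5*t**2/4 + ∫(-3/(4*u)) du.
Step 5. Evaluate the standard form [assuming u > 0]: now -5*t**2*log(t)/2 + 5*t**2/4 - 3*log(u)/4.
Step 6. Substitute back u = t**2 + 2: now -5*t**2*log(t)/2 + 5*t**2/4 - 3*log(t**2 + 2)/4.
Answer: -5*t**2*log(t)/2 + 5*t**2/4 - 3*log(t**2 + 2)/4.


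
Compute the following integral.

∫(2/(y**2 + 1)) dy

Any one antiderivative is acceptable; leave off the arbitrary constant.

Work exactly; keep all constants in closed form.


Answer: 2*atan(y).


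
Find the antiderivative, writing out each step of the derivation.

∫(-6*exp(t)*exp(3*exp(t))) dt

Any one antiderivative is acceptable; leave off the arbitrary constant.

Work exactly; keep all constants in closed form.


Step 1. Substitute u = exp(t), turning ∫(-6*exp(t)*exp(3*exp(t))) dt into ∫(-6*exp(3*u)) du: now ∫(-6*exp(3*u)) du.
Step 2. Evaluate the standard form: now -2*exp(3*u).
Step 3. Substitute back u = exp(t): now -2*exp(3*exp(t)).
Answer: -2*exp(3*exp(t)).


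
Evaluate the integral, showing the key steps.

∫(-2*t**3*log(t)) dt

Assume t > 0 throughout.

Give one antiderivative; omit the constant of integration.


Step 1. Integrate ∫(-2*t**3*log(t)) dt by parts with u = log(t), dv = (-2*t**3) dt, so v = -t**4/2 [assuming t > 0]: now -t**4*log(t)/2 + ∫(t**3/2) dt.
Step 2. Evaluate the standard form: now -t**4*log(t)/2 + t**4/8.
Answer: -t**4*log(t)/2 + t**4/8.


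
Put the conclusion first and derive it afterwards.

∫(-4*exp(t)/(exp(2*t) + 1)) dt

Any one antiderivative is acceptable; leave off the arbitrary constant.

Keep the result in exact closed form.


The answer is -4*atan(exp(t)).
Step 1. Substitute u = exp(t), turning ∫(-4*exp(t)/(exp(2*t) + 1)) dt into ∫(-4/(u**2 + 1)) du: now ∫(-4/(u**2 + 1)) du.
Step 2. Evaluate the standard form: now -4*atan(u).
Step 3. Substitute back u = exp(t): now -4*atan(exp(t)).
Answer: -4*atan(exp(t)).


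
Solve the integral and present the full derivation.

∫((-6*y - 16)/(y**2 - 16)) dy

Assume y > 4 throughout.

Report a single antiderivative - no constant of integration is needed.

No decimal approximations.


Step 1. Decompose ∫((-6*y - 16)/(y**2 - 16)) dy by partial fractions, (-6*y - 16)/(y**2 - 16) = -1/(y + 4) - 5/(y - 4): now ∫(-5/(y - 4)) dy + ∫(-1/(y + 4)) dy.
Step 2. Evaluate the standard form [assuming y > -4]: now -log(y + 4) + ∫(-5/(y - 4)) dy.
Step 3. Evaluate the standard form [assuming y > 4]: now -5*log(y - 4) - log(y + 4).
Answer: -5*log(y - 4) - log(y + 4).


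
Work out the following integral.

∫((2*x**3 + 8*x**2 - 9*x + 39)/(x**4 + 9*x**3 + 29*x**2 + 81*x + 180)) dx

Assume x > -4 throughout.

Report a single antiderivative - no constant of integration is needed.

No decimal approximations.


Answer: 3*log(x + 4) - log(x + 5) - atan(x/3).


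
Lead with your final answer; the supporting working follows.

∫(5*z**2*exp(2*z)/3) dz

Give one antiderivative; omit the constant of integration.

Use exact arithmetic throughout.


The answer is 5*z**2*exp(2*z)/6 - 5*z*exp(2*z)/6 + 5*exp(2*z)/12.
Step 1. Integrate ∫(5*z**2*exp(2*z)/3) dz by parts with u = z**2, dv = (5*exp(2*z)/3) dz, so v = 5*exp(2*z)/6: now 5*z**2*exp(2*z)/6 + ∫(-5*z*exp(2*z)/3) dz.
Step 2. Integrate ∫(-5*z*exp(2*z)/3) dz by parts with u = z, dv = (-5*exp(2*z)/3) dz, so v = -5*exp(2*z)/6: now 5*z**2*exp(2*z)/6 - 5*z*exp(2*z)/6 + ∫(5*exp(2*z)/6) dz.
Step 3. Evaluate the standard form: now 5*z**2*exp(2*z)/6 - 5*z*exp(2*z)/6 + 5*exp(2*z)/12.
Answer: 5*z**2*exp(2*z)/6 - 5*z*exp(2*z)/6 + 5*exp(2*z)/12.


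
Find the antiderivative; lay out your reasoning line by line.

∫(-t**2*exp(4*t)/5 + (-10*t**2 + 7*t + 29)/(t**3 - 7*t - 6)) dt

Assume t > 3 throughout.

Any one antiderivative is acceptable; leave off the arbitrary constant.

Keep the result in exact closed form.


Step 1. Rewrite: now ∫(-t**2*exp(4*t)/5) dt + ∫((-10*t**2 + 7*t + 29)/(t**3 - 7*t - 6)) dt.
Step 2. Decompose ∫((-10*t**2 + 7*t + 29)/(t**3 - 7*t - 6)) dt by partial fractions, (-10*t**2 + 7*t + 29)/(t**3 - 7*t - 6) = -5/(t + 2) - 3/(t + 1) - 2/(t - 3): now ∫(-t**2*exp(4*t)/5) dt + ∫(-2/(t - 3)) dt + ∫(-3/(t + 1)) dt + ∫(-5/(t + 2)) dt.
Step 3. Evaluate the standard form [assuming t > 3]: now -2*log(t - 3) + ∫(-t**2*exp(4*t)/5) dt + ∫(-3/(t + 1)) dt + ∫(-5/(t + 2)) dt.
Step 4. Evaluate the standard form [assuming t > -2]: now -2*log(t - 3) - 5*log(t + 2) + ∫(-t**2*exp(4*t)/5) dt + ∫(-3/(t + 1)) dt.
Step 5. Evaluate the standard form [assuming t > -1]: now -2*log(t - 3) - 3*log(t + 1) - 5*log(t + 2) + ∫(-t**2*exp(4*t)/5) dt.
Step 6. Integrate ∫(-t**2*exp(4*t)/5) dt by parts with u = t**2, dv = (-exp(4*t)/5) dt, so v = -exp(4*t)/20: now -t**2*exp(4*t)/20 - 2*log(t - 3) - 3*log(t + 1) - 5*log(t + 2) + ∫(t*exp(4*t)/10) dt.
Step 7. Integrate ∫(t*exp(4*t)/10) dt by parts with u = t, dv = (exp(4*t)/10) dt, so v = exp(4*t)/40: now -t**2*exp(4*t)/20 + t*exp(4*t)/40 - 2*log(t - 3) - 3*log(t + 1) - 5*log(t + 2) + ∫(-exp(4*t)/40) dt.
Step 8. Evaluate the standard form: now -t**2*exp(4*t)/20 + t*exp(4*t)/40 - exp(4*t)/160 - 2*log(t - 3) - 3*log(t + 1) - 5*log(t + 2).
Answer: -t**2*exp(4*t)/20 + t*exp(4*t)/40 - exp(4*t)/160 - 2*log(t - 3) - 3*log(t + 1) - 5*log(t + 2).


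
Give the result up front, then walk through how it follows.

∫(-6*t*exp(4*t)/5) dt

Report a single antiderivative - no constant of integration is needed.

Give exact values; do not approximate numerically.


The answer is -3*t*exp(4*t)/10 + 3*exp(4*t)/40.
Step 1. Integrate ∫(-6*t*exp(4*t)/5) dt by parts with u = t, dv = (-6*exp(4*t)/5) dt, so v = -3*exp(4*t)/10: now -3*t*exp(4*t)/10 + ∫(3*exp(4*t)/10) dt.
Step 2. Evaluate the standard form: now -3*t*exp(4*t)/10 + 3*exp(4*t)/40.
Answer: -3*t*exp(4*t)/10 + 3*exp(4*t)/40.


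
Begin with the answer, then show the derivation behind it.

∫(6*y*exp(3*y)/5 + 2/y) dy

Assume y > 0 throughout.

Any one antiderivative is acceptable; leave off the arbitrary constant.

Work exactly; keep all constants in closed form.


The answer is 2*y*exp(3*y)/5 - 2*exp(3*y)/15 + 2*log(y).
Step 1. Rewrite: now ∫(2/y) dy + ∫(6*y*exp(3*y)/5) dy.
Step 2. Evaluate the standard form [assuming y > 0]: now 2*log(y) + ∫(6*y*exp(3*y)/5) dy.
Step 3. Integrate ∫(6*y*exp(3*y)/5) dy by parts with u = y, dv = (6*exp(3*y)/5) dy, so v = 2*exp(3*y)/5: now 2*y*exp(3*y)/5 + 2*log(y) + ∫(-2*exp(3*y)/5) dy.
Step 4. Evaluate the standard form: now 2*y*exp(3*y)/5 - 2*exp(3*y)/15 + 2*log(y).
Answer: 2*y*exp(3*y)/5 - 2*exp(3*y)/15 + 2*log(y).


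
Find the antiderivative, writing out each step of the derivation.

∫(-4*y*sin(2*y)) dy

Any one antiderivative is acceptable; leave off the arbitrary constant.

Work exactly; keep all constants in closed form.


Step 1. Integrate ∫(-4*y*sin(2*y)) dy by parts with u = y, dv = (-4*sin(2*y)) dy, so v = 2*cos(2*y): now 2*y*cos(2*y) + ∫(-2*cos(2*y)) dy.
Step 2. Evaluate the standard form: now 2*y*cos(2*y) - sin(2*y).
Answer: 2*y*cos(2*y) - sin(2*y).


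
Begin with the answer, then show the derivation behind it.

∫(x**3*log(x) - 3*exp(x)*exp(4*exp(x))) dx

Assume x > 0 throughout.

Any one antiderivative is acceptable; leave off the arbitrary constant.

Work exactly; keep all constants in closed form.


The answer is x**4*log(x)/4 - x**4/16 - 3*exp(4*exp(x))/4.
Step 1. Rewrite: now ∫(x**3*log(x)) dx + ∫(-3*exp(x)*exp(4*exp(x))) dx.
Step 2. Integrate ∫(x**3*log(x)) dx by parts with u = log(x), dv = (x**3) dx, so v = x**4/4 [assuming x > 0]: now x**4*log(x)/4 + ∫(-x**3/4) dx + ∫(-3*exp(x)*exp(4*exp(x))) dx.
Step 3. Evaluate the standard form: now x**4*log(x)/4 - x**4/16 + ∫(-3*exp(x)*exp(4*exp(x))) dx.
Step 4. Substitute u = exp(x), turning ∫(-3*exp(x)*exp(4*exp(x))) dx into ∫(-3*exp(4*u)) du: now x**4*log(x)/4 - x**4/16 + ∫(-3*exp(4*u)) du.
Step 5. Evaluate the standard form: now x**4*log(x)/4 - x**4/16 - 3*exp(4*u)/4.
Step 6. Substitute back u = exp(x): now x**4*log(x)/4 - x**4/16 - 3*exp(4*exp(x))/4.
Answer: x**4*log(x)/4 - x**4/16 - 3*exp(4*exp(x))/4.


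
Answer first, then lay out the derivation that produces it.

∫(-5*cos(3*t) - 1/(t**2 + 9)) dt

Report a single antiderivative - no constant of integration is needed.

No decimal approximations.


The answer is -5*sin(3*t)/3 - atan(t/3)/3.
Step 1. Rewrite: now ∫(-1/(t**2 + 9)) dt + ∫(-5*cos(3*t)) dt.
Step 2. Evaluate the standard form: now -atan(t/3)/3 + ∫(-5*cos(3*t)) dt.
Step 3. Evaluate the standard form: now -5*sin(3*t)/3 - atan(t/3)/3.
Answer: -5*sin(3*t)/3 - atan(t/3)/3.


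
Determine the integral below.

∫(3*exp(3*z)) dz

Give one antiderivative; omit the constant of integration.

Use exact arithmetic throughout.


Answer: exp(3*z).


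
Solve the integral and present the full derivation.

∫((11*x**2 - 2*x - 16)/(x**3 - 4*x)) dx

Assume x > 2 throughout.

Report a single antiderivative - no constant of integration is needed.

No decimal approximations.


Step 1. Decompose ∫((11*x**2 - 2*x - 16)/(x**3 - 4*x)) dx by partial fractions, (11*x**2 - 2*x - 16)/(x**3 - 4*x) = 4/(x + 2) + 3/(x - 2) + 4/x: now ∫(4/x) dx + ∫(3/(x - 2)) dx + ∫(4/(x + 2)) dx.
Step 2. Evaluate the standard form [assuming x > 2]: now 3*log(x - 2) + ∫(4/x) dx + ∫(4/(x + 2)) dx.
Step 3. Evaluate the standard form [assuming x > 0]: now 4*log(x) + 3*log(x - 2) + ∫(4/(x + 2)) dx.
Step 4. Evaluate the standard form [assuming x > -2]: now 4*log(x) + 3*log(x - 2) + 4*log(x + 2).
Answer: 4*log(x) + 3*log(x - 2) + 4*log(x + 2).


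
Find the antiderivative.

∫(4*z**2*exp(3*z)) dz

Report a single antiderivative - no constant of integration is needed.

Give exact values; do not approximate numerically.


Answer: 4*z**2*exp(3*z)/3 - 8*z*exp(3*z)/9 + 8*exp(3*z)/27.


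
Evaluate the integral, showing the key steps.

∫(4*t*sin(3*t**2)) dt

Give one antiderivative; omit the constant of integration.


Step 1. Substitute u = t**2, turning ∫(4*t*sin(3*t**2)) dt into ∫(2*sin(3*u)) du: now ∫(2*sin(3*u)) du.
Step 2. Evaluate the standard form: now -2*cos(3*u)/3.
Step 3. Substitute back u = t**2: now -2*cos(3*t**2)/3.
Answer: -2*cos(3*t**2)/3.


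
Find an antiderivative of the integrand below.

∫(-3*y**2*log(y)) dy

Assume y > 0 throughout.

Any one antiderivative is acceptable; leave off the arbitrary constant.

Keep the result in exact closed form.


Answer: -y**3*log(y) + y**3/3.


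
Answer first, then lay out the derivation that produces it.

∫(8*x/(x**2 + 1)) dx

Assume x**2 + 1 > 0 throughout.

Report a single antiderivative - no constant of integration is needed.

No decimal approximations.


The answer is 4*log(x**2 + 1).
Step 1. Substitute u = x**2 + 1, turning ∫(8*x/(x**2 + 1)) dx into ∫(4/u) du: now ∫(4/u) du.
Step 2. Evaluate the standard form [assuming u > 0]: now 4*log(u).
Step 3. Substitute back u = x**2 + 1: now 4*log(x**2 + 1).
Answer: 4*log(x**2 + 1).


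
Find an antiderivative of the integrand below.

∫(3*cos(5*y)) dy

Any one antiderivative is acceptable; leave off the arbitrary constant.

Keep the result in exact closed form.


Answer: 3*sin(5*y)/5.


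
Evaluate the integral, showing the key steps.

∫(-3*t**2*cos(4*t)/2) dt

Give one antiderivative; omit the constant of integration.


Step 1. Integrate ∫(-3*t**2*cos(4*t)/2) dt by parts with u = t**2, dv = (-3*cos(4*t)/2) dt, so v = -3*sin(4*t)/8: now -3*t**2*sin(4*t)/8 + ∫(3*t*sin(4*t)/4) dt.
Step 2. Integrate ∫(3*t*sin(4*t)/4) dt by parts with u = t, dv = (3*sin(4*t)/4) dt, so v = -3*cos(4*t)/16: now -3*t**2*sin(4*t)/8 - 3*t*cos(4*t)/16 + ∫(3*cos(4*t)/16) dt.
Step 3. Evaluate the standard form: now -3*t**2*sin(4*t)/8 - 3*t*cos(4*t)/16 + 3*sin(4*t)/64.
Answer: -3*t**2*sin(4*t)/8 - 3*t*cos(4*t)/16 + 3*sin(4*t)/64.


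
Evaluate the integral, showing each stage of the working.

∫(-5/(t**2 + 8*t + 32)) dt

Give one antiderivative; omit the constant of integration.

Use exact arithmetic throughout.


Step 1. Substitute u = -t - 4, turning ∫(-5/(t**2 + 8*t + 32)) dt into ∫(5/(u**2 + 16)) du: now ∫(5/(u**2 + 16)) du.
Step 2. Evaluate the standard form: now 5*atan(u/4)/4.
Step 3. Substitute back u = -t - 4: now -5*atan(t/4 + 1)/4.
Answer: -5*atan(t/4 + 1)/4.


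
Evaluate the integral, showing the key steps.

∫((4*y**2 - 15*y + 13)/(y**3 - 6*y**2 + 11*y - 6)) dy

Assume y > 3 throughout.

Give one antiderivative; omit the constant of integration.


Step 1. Decompose ∫((4*y**2 - 15*y + 13)/(y**3 - 6*y**2 + 11*y - 6)) dy by partial fractions, (4*y**2 - 15*y + 13)/(y**3 - 6*y**2 + 11*y - 6) = 1/(y - 1) + 1/(y - 2) + 2/(y - 3): now ∫(2/(y - 3)) dy + ∫(1/(y - 2)) dy + ∫(1/(y - 1)) dy.
Step 2. Evaluate the standard form [assuming y > 3]: now 2*log(y - 3) + ∫(1/(y - 2)) dy + ∫(1/(y - 1)) dy.
Step 3. Evaluate the standard form [assuming y > 1]: now 2*log(y - 3) + log(y - 1) + ∫(1/(y - 2)) dy.
Step 4. Evaluate the standard form [assuming y > 2]: now 2*log(y - 3) + log(y - 2) + log(y - 1).
Answer: 2*log(y - 3) + log(y - 2) + log(y - 1).


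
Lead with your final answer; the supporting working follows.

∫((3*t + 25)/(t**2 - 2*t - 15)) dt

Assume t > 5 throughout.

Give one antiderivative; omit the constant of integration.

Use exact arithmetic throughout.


The answer is 5*log(t - 5) - 2*log(t + 3).
Step 1. Decompose ∫((3*t + 25)/(t**2 - 2*t - 15)) dt by partial fractions, (3*t + 25)/(t**2 - 2*t - 15) = -2/(t + 3) + 5/(t - 5): now ∫(5/(t - 5)) dt + ∫(-2/(t + 3)) dt.
Step 2. Evaluate the standard form [assuming t > 5]: now 5*log(t - 5) + ∫(-2/(t + 3)) dt.
Step 3. Evaluate the standard form [assuming t > -3]: now 5*log(t - 5) - 2*log(t + 3).
Answer: 5*log(t - 5) - 2*log(t + 3).


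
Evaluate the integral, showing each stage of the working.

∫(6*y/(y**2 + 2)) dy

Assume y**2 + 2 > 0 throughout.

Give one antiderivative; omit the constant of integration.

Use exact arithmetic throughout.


Step 1. Substitute u = y**2 + 2, turning ∫(6*y/(y**2 + 2)) dy into ∫(3/u) du: now ∫(3/u) du.
Step 2. Evaluate the standard form [assuming u > 0]: now 3*log(u).
Step 3. Substitute back u = y**2 + 2: now 3*log(y**2 + 2).
Answer: 3*log(y**2 + 2).


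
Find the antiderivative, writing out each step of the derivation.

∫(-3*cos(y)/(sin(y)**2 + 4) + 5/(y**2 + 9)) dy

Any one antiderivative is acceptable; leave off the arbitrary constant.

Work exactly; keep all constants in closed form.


Step 1. Rewrite: now ∫(-3*cos(y)/(sin(y)**2 + 4)) dy + ∫(5/(y**2 + 9)) dy.
Step 2. Substitute u = sin(y), turning ∫(-3*cos(y)/(sin(y)**2 + 4)) dy into ∫(-3/(u**2 + 4)) du: now ∫(-3/(u**2 + 4)) du + ∫(5/(y**2 + 9)) dy.
Step 3. Evaluate the standard form: now -3*atan(u/2)/2 + ∫(5/(y**2 + 9)) dy.
Step 4. Substitute back u = sin(y): now -3*atan(sin(y)/2)/2 + ∫(5/(y**2 + 9)) dy.
Step 5. Evaluate the standard form: now 5*atan(y/3)/3 - 3*atan(sin(y)/2)/2.
Answer: 5*atan(y/3)/3 - 3*atan(sin(y)/2)/2.


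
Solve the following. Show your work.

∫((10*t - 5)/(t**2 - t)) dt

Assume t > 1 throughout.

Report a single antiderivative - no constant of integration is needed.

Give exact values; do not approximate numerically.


Step 1. Decompose ∫((10*t - 5)/(t**2 - t)) dt by partial fractions, (10*t - 5)/(t**2 - t) = 5/(t - 1) + 5/t: now ∫(5/t) dt + ∫(5/(t - 1)) dt.
Step 2. Evaluate the standard form [assuming t > 0]: now 5*log(t) + ∫(5/(t - 1)) dt.
Step 3. Evaluate the standard form [assuming t > 1]: now 5*log(t) + 5*log(t - 1).
Answer: 5*log(t) + 5*log(t - 1).


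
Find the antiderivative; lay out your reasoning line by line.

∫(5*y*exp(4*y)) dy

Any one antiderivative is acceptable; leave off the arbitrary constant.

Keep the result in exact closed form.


Step 1. Integrate ∫(5*y*exp(4*y)) dy by parts with u = y, dv = (5*exp(4*y)) dy, so v = 5*exp(4*y)/4: now 5*y*exp(4*y)/4 + ∫(-5*exp(4*y)/4) dy.
Step 2. Evaluate the standard form: now 5*y*exp(4*y)/4 - 5*exp(4*y)/16.
Answer: 5*y*exp(4*y)/4 - 5*exp(4*y)/16.


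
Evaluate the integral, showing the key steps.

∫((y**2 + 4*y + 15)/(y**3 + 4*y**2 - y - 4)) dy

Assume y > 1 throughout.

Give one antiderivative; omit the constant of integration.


Step 1. Decompose ∫((y**2 + 4*y + 15)/(y**3 + 4*y**2 - y - 4)) dy by partial fractions, (y**2 + 4*y + 15)/(y**3 + 4*y**2 - y - 4) = 1/(y + 4) - 2/(y + 1) + 2/(y - 1): now ∫(2/(y - 1)) dy + ∫(-2/(y + 1)) dy + ∫(1/(y + 4)) dy.
Step 2. Evaluate the standard form [assuming y > -1]: now -2*log(y + 1) + ∫(2/(y - 1)) dy + ∫(1/(y + 4)) dy.
Step 3. Evaluate the standard form [assuming y > 1]: now 2*log(y - 1) - 2*log(y + 1) + ∫(1/(y + 4)) dy.
Step 4. Evaluate the standard form [assuming y > -4]: now 2*log(y - 1) - 2*log(y + 1) + log(y + 4).
Answer: 2*log(y - 1) - 2*log(y + 1) + log(y + 4).


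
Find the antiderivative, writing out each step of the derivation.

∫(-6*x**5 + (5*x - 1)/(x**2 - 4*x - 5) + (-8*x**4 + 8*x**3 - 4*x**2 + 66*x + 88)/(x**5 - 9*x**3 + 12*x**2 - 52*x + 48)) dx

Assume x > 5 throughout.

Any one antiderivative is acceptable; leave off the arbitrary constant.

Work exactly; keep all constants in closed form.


Step 1. Rewrite: now ∫(-6*x**5) dx + ∫((5*x - 1)/(x**2 - 4*x - 5)) dx + ∫((-8*x**4 + 8*x**3 - 4*x**2 + 66*x + 88)/(x**5 - 9*x**3 + 12*x**2 - 52*x + 48)) dx.
Step 2. Evaluate the standard form: now -x**6 + ∫((5*x - 1)/(x**2 - 4*x - 5)) dx + ∫((-8*x**4 + 8*x**3 - 4*x**2 + 66*x + 88)/(x**5 - 9*x**3 + 12*x**2 - 52*x + 48)) dx.
Step 3. Decompose ∫((5*x - 1)/(x**2 - 4*x - 5)) dx by partial fractions, (5*x - 1)/(x**2 - 4*x - 5) = 1/(x + 1) + 4/(x - 5): now -x**6 + ∫((-8*x**4 + 8*x**3 - 4*x**2 + 66*x + 88)/(x**5 - 9*x**3 + 12*x**2 - 52*x + 48)) dx + ∫(4/(x - 5)) dx + ∫(1/(x + 1)) dx.
Step 4. Evaluate the standard form [assuming x > 5]: now -x**6 + 4*log(x - 5) + ∫((-8*x**4 + 8*x**3 - 4*x**2 + 66*x + 88)/(x**5 - 9*x**3 + 12*x**2 - 52*x + 48)) dx + ∫(1/(x + 1)) dx.
Step 5. Evaluate the standard form [assuming x > -1]: now -x**6 + 4*log(x - 5) + log(x + 1) + ∫((-8*x**4 + 8*x**3 - 4*x**2 + 66*x + 88)/(x**5 - 9*x**3 + 12*x**2 - 52*x + 48)) dx.
Step 6. Decompose ∫((-8*x**4 + 8*x**3 - 4*x**2 + 66*x + 88)/(x**5 - 9*x**3 + 12*x**2 - 52*x + 48)) dx by partial fractions, (-8*x**4 + 8*x**3 - 4*x**2 + 66*x + 88)/(x**5 - 9*x**3 + 12*x**2 - 52*x + 48) = -2/(x**2 + 4) - 4/(x + 4) - 3/(x - 1) - 1/(x - 3): now -x**6 + 4*log(x - 5) + log(x + 1) + ∫(-1/(x - 3)) dx + ∫(-3/(x - 1)) dx + ∫(-4/(x + 4)) dx + ∫(-2/(x**2 + 4)) dx.
Step 7. Evaluate the standard form [assuming x > -4]: now -x**6 + 4*log(x - 5) + log(x + 1) - 4*log(x + 4) + ∫(-1/(x - 3)) dx + ∫(-3/(x - 1)) dx + ∫(-2/(x**2 + 4)) dx.
Step 8. Evaluate the standard form [assuming x > 3]: now -x**6 + 4*log(x - 5) - log(x - 3) + log(x + 1) - 4*log(x + 4) + ∫(-3/(x - 1)) dx + ∫(-2/(x**2 + 4)) dx.
Step 9. Evaluate the standard form [assuming x > 1]: now -x**6 + 4*log(x - 5) - log(x - 3) - 3*log(x - 1) + log(x + 1) - 4*log(x + 4) + ∫(-2/(x**2 + 4)) dx.
Step 10. Evaluate the standard form: now -x**6 + 4*log(x - 5) - log(x - 3) - 3*log(x - 1) + log(x + 1) - 4*log(x + 4) - atan(x/2).
Answer: -x**6 + 4*log(x - 5) - log(x - 3) - 3*log(x - 1) + log(x + 1) - 4*log(x + 4) - atan(x/2).


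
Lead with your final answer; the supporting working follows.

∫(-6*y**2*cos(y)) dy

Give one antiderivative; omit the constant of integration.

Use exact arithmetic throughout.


The answer is -6*y**2*sin(y) - 12*y*cos(y) + 12*sin(y).
Step 1. Integrate ∫(-6*y**2*cos(y)) dy by parts with u = y**2, dv = (-6*cos(y)) dy, so v = -6*sin(y): now -6*y**2*sin(y) + ∫(12*y*sin(y)) dy.
Step 2. Integrate ∫(12*y*sin(y)) dy by parts with u = y, dv = (12*sin(y)) dy, so v = -12*cos(y): now -6*y**2*sin(y) - 12*y*cos(y) + ∫(12*cos(y)) dy.
Step 3. Evaluate the standard form: now -6*y**2*sin(y) - 12*y*cos(y) + 12*sin(y).
Answer: -6*y**2*sin(y) - 12*y*cos(y) + 12*sin(y).


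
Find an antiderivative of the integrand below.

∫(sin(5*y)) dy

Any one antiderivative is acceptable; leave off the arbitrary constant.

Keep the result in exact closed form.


Answer: -cos(5*y)/5.


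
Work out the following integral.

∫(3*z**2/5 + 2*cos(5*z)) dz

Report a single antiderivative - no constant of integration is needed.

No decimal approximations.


Answer: z**3/5 + 2*sin(5*z)/5.


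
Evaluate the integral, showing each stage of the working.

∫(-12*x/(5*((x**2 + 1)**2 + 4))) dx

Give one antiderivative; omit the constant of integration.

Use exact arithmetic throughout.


Step 1. Substitute u = x**2 + 1, turning ∫(-12*x/(5*((x**2 + 1)**2 + 4))) dx into ∫(-6/(5*(u**2 + 4))) du: now ∫(-6/(5*(u**2 + 4))) du.
Step 2. Evaluate the standard form: now -3*atan(u/2)/5.
Step 3. Substitute back u = x**2 + 1: now -3*atan(x**2/2 + 1/2)/5.
Answer: -3*atan(x**2/2 + 1/2)/5.


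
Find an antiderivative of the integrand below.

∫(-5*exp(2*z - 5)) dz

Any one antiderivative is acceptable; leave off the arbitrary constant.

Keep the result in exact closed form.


Answer: -5*exp(2*z - 5)/2.


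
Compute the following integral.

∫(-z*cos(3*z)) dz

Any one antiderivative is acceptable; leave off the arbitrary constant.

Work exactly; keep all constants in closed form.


Answer: -z*sin(3*z)/3 - cos(3*z)/9.


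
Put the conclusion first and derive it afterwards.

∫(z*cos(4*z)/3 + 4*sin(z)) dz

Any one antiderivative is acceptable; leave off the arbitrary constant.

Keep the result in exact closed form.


The answer is z*sin(4*z)/12 - 4*cos(z) + cos(4*z)/48.
Step 1. Rewrite: now ∫(z*cos(4*z)/3) dz + ∫(4*sin(z)) dz.
Step 2. Evaluate the standard form: now -4*cos(z) + ∫(z*cos(4*z)/3) dz.
Step 3. Integrate ∫(z*cos(4*z)/3) dz by parts with u = z, dv = (cos(4*z)/3) dz, so v = sin(4*z)/12: now z*sin(4*z)/12 - 4*cos(z) + ∫(-sin(4*z)/12) dz.
Step 4. Evaluate the standard form: now z*sin(4*z)/12 - 4*cos(z) + cos(4*z)/48.
Answer: z*sin(4*z)/12 - 4*cos(z) + cos(4*z)/48.


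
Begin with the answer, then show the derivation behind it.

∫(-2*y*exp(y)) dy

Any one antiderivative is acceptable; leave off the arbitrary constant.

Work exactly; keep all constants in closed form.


The answer is -2*y*exp(y) + 2*exp(y).
Step 1. Integrate ∫(-2*y*exp(y)) dy by parts with u = y, dv = (-2*exp(y)) dy, so v = -2*exp(y): now -2*y*exp(y) + ∫(2*exp(y)) dy.
Step 2. Evaluate the standard form: now -2*y*exp(y) + 2*exp(y).
Answer: -2*y*exp(y) + 2*exp(y).
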